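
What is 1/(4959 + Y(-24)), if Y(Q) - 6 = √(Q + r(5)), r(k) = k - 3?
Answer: 4965/24651247 - I*√22/24651247 ≈ 0.00020141 - 1.9027e-7*I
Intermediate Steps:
r(k) = -3 + k
Y(Q) = 6 + √(2 + Q) (Y(Q) = 6 + √(Q + (-3 + 5)) = 6 + √(Q + 2) = 6 + √(2 + Q))
1/(4959 + Y(-24)) = 1/(4959 + (6 + √(2 - 24))) = 1/(4959 + (6 + √(-22))) = 1/(4959 + (6 + I*√22)) = 1/(4965 + I*√22)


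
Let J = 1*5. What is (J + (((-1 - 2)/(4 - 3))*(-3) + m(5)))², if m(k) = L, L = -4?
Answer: 100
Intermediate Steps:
m(k) = -4
J = 5
(J + (((-1 - 2)/(4 - 3))*(-3) + m(5)))² = (5 + (((-1 - 2)/(4 - 3))*(-3) - 4))² = (5 + (-3/1*(-3) - 4))² = (5 + (-3*1*(-3) - 4))² = (5 + (-3*(-3) - 4))² = (5 + (9 - 4))² = (5 + 5)² = 10² = 100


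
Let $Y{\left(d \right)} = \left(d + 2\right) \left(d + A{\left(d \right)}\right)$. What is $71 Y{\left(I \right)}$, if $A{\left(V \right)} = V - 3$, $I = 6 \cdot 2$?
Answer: $20874$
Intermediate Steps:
$I = 12$
$A{\left(V \right)} = -3 + V$
$Y{\left(d \right)} = \left(-3 + 2 d\right) \left(2 + d\right)$ ($Y{\left(d \right)} = \left(d + 2\right) \left(d + \left(-3 + d\right)\right) = \left(2 + d\right) \left(-3 + 2 d\right) = \left(-3 + 2 d\right) \left(2 + d\right)$)
$71 Y{\left(I \right)} = 71 \left(-6 + 12 + 2 \cdot 12^{2}\right) = 71 \left(-6 + 12 + 2 \cdot 144\right) = 71 \left(-6 + 12 + 288\right) = 71 \cdot 294 = 20874$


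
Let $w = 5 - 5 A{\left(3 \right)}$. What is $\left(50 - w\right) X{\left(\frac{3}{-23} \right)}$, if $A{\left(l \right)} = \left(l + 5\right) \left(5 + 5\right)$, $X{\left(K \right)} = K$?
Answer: $- \frac{1335}{23} \approx -58.043$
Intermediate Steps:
$A{\left(l \right)} = 50 + 10 l$ ($A{\left(l \right)} = \left(5 + l\right) 10 = 50 + 10 l$)
$w = -395$ ($w = 5 - 5 \left(50 + 10 \cdot 3\right) = 5 - 5 \left(50 + 30\right) = 5 - 400 = -395$)
$\left(50 - w\right) X{\left(\frac{3}{-23} \right)} = \left(50 - -395\right) \frac{3}{-23} = \left(50 + 395\right) 3 \left(- \frac{1}{23}\right) = 445 \left(- \frac{3}{23}\right) = - \frac{1335}{23}$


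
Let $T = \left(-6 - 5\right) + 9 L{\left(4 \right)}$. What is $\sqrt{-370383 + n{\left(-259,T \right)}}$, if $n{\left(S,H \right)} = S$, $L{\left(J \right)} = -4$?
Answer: $i \sqrt{370642} \approx 608.8 i$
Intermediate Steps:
$T = -47$ ($T = \left(-6 - 5\right) + 9 \left(-4\right) = -11 - 36 = -47$)
$\sqrt{-370383 + n{\left(-259,T \right)}} = \sqrt{-370383 - 259} = \sqrt{-370642} = i \sqrt{370642}$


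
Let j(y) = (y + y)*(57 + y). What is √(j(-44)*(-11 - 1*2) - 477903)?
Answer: I*√463031 ≈ 680.46*I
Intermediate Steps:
j(y) = 2*y*(57 + y) (j(y) = (2*y)*(57 + y) = 2*y*(57 + y))
√(j(-44)*(-11 - 1*2) - 477903) = √((2*(-44)*(57 - 44))*(-11 - 1*2) - 477903) = √((2*(-44)*13)*(-11 - 2) - 477903) = √(-1144*(-13) - 477903) = √(14872 - 477903) = √(-463031) = I*√463031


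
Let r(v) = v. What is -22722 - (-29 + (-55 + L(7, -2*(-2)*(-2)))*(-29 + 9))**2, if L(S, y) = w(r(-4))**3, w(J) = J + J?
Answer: -127961443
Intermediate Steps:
w(J) = 2*J
L(S, y) = -512 (L(S, y) = (2*(-4))**3 = (-8)**3 = -512)
-22722 - (-29 + (-55 + L(7, -2*(-2)*(-2)))*(-29 + 9))**2 = -22722 - (-29 + (-55 - 512)*(-29 + 9))**2 = -22722 - (-29 - 567*(-20))**2 = -22722 - (-29 + 11340)**2 = -22722 - 1*11311**2 = -22722 - 1*127938721 = -22722 - 127938721 = -127961443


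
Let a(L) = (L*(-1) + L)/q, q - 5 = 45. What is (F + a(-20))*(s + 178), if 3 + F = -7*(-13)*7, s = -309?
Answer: -83054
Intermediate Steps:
q = 50 (q = 5 + 45 = 50)
F = 634 (F = -3 - 7*(-13)*7 = -3 + 91*7 = -3 + 637 = 634)
a(L) = 0 (a(L) = (L*(-1) + L)/50 = (-L + L)*(1/50) = 0*(1/50) = 0)
(F + a(-20))*(s + 178) = (634 + 0)*(-309 + 178) = 634*(-131) = -83054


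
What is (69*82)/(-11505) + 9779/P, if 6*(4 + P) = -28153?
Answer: -278156612/108058795 ≈ -2.5741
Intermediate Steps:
P = -28177/6 (P = -4 + (⅙)*(-28153) = -4 - 28153/6 = -28177/6 ≈ -4696.2)
(69*82)/(-11505) + 9779/P = (69*82)/(-11505) + 9779/(-28177/6) = 5658*(-1/11505) + 9779*(-6/28177) = -1886/3835 - 58674/28177 = -278156612/108058795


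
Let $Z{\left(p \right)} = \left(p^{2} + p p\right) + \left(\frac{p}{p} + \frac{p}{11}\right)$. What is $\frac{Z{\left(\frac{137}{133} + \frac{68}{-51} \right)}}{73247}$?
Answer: $\frac{184094}{11660995647} \approx 1.5787 \cdot 10^{-5}$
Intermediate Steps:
$Z{\left(p \right)} = 1 + 2 p^{2} + \frac{p}{11}$ ($Z{\left(p \right)} = \left(p^{2} + p^{2}\right) + \left(1 + p \frac{1}{11}\right) = 2 p^{2} + \left(1 + \frac{p}{11}\right) = 1 + 2 p^{2} + \frac{p}{11}$)
$\frac{Z{\left(\frac{137}{133} + \frac{68}{-51} \right)}}{73247} = \frac{1 + 2 \left(\frac{137}{133} + \frac{68}{-51}\right)^{2} + \frac{\frac{137}{133} + \frac{68}{-51}}{11}}{73247} = \left(1 + 2 \left(137 \cdot \frac{1}{133} + 68 \left(- \frac{1}{51}\right)\right)^{2} + \frac{137 \cdot \frac{1}{133} + 68 \left(- \frac{1}{51}\right)}{11}\right) \frac{1}{73247} = \left(1 + 2 \left(\frac{137}{133} - \frac{4}{3}\right)^{2} + \frac{\frac{137}{133} - \frac{4}{3}}{11}\right) \frac{1}{73247} = \left(1 + 2 \left(- \frac{121}{399}\right)^{2} + \frac{1}{11} \left(- \frac{121}{399}\right)\right) \frac{1}{73247} = \left(1 + 2 \cdot \frac{14641}{159201} - \frac{11}{399}\right) \frac{1}{73247} = \left(1 + \frac{29282}{159201} - \frac{11}{399}\right) \frac{1}{73247} = \frac{184094}{159201} \cdot \frac{1}{73247} = \frac{184094}{11660995647}$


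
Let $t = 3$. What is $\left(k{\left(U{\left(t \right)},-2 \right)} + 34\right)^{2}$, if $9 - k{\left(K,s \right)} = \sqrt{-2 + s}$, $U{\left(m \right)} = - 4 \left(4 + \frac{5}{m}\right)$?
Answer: $1845 - 172 i \approx 1845.0 - 172.0 i$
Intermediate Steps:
$U{\left(m \right)} = -16 - \frac{20}{m}$
$k{\left(K,s \right)} = 9 - \sqrt{-2 + s}$
$\left(k{\left(U{\left(t \right)},-2 \right)} + 34\right)^{2} = \left(\left(9 - \sqrt{-2 - 2}\right) + 34\right)^{2} = \left(\left(9 - \sqrt{-4}\right) + 34\right)^{2} = \left(\left(9 - 2 i\right) + 34\right)^{2} = \left(43 - 2 i\right)^{2}$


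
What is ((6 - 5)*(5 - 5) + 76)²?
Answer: 5776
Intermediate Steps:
((6 - 5)*(5 - 5) + 76)² = (1*0 + 76)² = (0 + 76)² = 76² = 5776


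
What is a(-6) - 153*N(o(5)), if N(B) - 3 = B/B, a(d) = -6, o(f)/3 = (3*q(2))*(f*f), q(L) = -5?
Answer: -618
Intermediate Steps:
o(f) = -45*f² (o(f) = 3*((3*(-5))*(f*f)) = 3*(-15*f²) = -45*f²)
N(B) = 4 (N(B) = 3 + B/B = 3 + 1 = 4)
a(-6) - 153*N(o(5)) = -6 - 153*4 = -6 - 612 = -618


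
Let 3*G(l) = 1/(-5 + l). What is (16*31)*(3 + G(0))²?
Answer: 960256/225 ≈ 4267.8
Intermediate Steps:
G(l) = 1/(3*(-5 + l))
(16*31)*(3 + G(0))² = (16*31)*(3 + 1/(3*(-5 + 0)))² = 496*(3 + (⅓)/(-5))² = 496*(3 + (⅓)*(-⅕))² = 496*(3 - 1/15)² = 496*(44/15)² = 496*(1936/225) = 960256/225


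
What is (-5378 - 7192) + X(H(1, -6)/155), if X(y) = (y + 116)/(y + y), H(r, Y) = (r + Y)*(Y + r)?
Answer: -122099/10 ≈ -12210.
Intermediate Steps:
H(r, Y) = (Y + r)² (H(r, Y) = (Y + r)*(Y + r) = (Y + r)²)
X(y) = (116 + y)/(2*y) (X(y) = (116 + y)/((2*y)) = (116 + y)*(1/(2*y)) = (116 + y)/(2*y))
(-5378 - 7192) + X(H(1, -6)/155) = (-5378 - 7192) + (116 + (-6 + 1)²/155)/(2*(((-6 + 1)²/155))) = -12570 + (116 + (-5)²*(1/155))/(2*(((-5)²*(1/155)))) = -12570 + (116 + 25*(1/155))/(2*((25*(1/155)))) = -12570 + (116 + 5/31)/(2*(5/31)) = -12570 + (½)*(31/5)*(3601/31) = -12570 + 3601/10 = -122099/10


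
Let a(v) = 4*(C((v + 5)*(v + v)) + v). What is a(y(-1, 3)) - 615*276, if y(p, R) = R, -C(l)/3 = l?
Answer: -170304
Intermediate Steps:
C(l) = -3*l
a(v) = 4*v - 24*v*(5 + v) (a(v) = 4*(-3*(v + 5)*(v + v) + v) = 4*(-3*(5 + v)*2*v + v) = 4*(-6*v*(5 + v) + v) = 4*(v - 6*v*(5 + v)) = 4*v - 24*v*(5 + v))
a(y(-1, 3)) - 615*276 = 4*3*(-29 - 6*3) - 615*276 = 4*3*(-29 - 18) - 169740 = 4*3*(-47) - 169740 = -564 - 169740 = -170304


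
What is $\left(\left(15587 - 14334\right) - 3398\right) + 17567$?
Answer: $15422$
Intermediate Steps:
$\left(\left(15587 - 14334\right) - 3398\right) + 17567 = \left(1253 - 3398\right) + 17567 = -2145 + 17567 = 15422$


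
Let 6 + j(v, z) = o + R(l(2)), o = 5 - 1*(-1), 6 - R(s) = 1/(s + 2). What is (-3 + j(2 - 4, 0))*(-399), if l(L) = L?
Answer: -4389/4 ≈ -1097.3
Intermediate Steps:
R(s) = 6 - 1/(2 + s) (R(s) = 6 - 1/(s + 2) = 6 - 1/(2 + s))
o = 6 (o = 5 + 1 = 6)
j(v, z) = 23/4 (j(v, z) = -6 + (6 + (11 + 6*2)/(2 + 2)) = -6 + (6 + (11 + 12)/4) = -6 + (6 + (1/4)*23) = -6 + (6 + 23/4) = -6 + 47/4 = 23/4)
(-3 + j(2 - 4, 0))*(-399) = (-3 + 23/4)*(-399) = (11/4)*(-399) = -4389/4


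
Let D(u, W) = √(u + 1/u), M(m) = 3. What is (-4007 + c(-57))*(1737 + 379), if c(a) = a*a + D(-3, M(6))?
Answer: -1603928 + 2116*I*√30/3 ≈ -1.6039e+6 + 3863.3*I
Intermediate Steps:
c(a) = a² + I*√30/3 (c(a) = a*a + √(-3 + 1/(-3)) = a² + √(-3 - ⅓) = a² + √(-10/3) = a² + I*√30/3)
(-4007 + c(-57))*(1737 + 379) = (-4007 + ((-57)² + I*√30/3))*(1737 + 379) = (-4007 + (3249 + I*√30/3))*2116 = (-758 + I*√30/3)*2116 = -1603928 + 2116*I*√30/3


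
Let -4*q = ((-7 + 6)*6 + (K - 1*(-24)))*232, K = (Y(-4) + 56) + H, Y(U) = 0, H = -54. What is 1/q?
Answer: -1/1160 ≈ -0.00086207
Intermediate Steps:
K = 2 (K = (0 + 56) - 54 = 56 - 54 = 2)
q = -1160 (q = -((-7 + 6)*6 + (2 - 1*(-24)))*232/4 = -(-1*6 + (2 + 24))*232/4 = -(-6 + 26)*232/4 = -5*232 = -¼*4640 = -1160)
1/q = 1/(-1160) = -1/1160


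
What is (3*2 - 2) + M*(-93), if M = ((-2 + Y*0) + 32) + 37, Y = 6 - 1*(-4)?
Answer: -6227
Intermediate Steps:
Y = 10 (Y = 6 + 4 = 10)
M = 67 (M = ((-2 + 10*0) + 32) + 37 = ((-2 + 0) + 32) + 37 = (-2 + 32) + 37 = 30 + 37 = 67)
(3*2 - 2) + M*(-93) = (3*2 - 2) + 67*(-93) = (6 - 2) - 6231 = 4 - 6231 = -6227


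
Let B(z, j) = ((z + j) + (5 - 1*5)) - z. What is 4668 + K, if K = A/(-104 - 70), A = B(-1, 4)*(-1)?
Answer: 406118/87 ≈ 4668.0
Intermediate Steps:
B(z, j) = j (B(z, j) = ((j + z) + (5 - 5)) - z = ((j + z) + 0) - z = (j + z) - z = j)
A = -4 (A = 4*(-1) = -4)
K = 2/87 (K = -4/(-104 - 70) = -4/(-174) = -1/174*(-4) = 2/87 ≈ 0.022988)
4668 + K = 4668 + 2/87 = 406118/87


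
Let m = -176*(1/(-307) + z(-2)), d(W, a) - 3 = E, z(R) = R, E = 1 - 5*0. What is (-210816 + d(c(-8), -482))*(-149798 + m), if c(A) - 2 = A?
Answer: 9672001013752/307 ≈ 3.1505e+10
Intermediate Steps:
c(A) = 2 + A
E = 1 (E = 1 + 0 = 1)
d(W, a) = 4 (d(W, a) = 3 + 1 = 4)
m = 108240/307 (m = -176*(1/(-307) - 2) = -176*(-1/307 - 2) = -176*(-615/307) = 108240/307 ≈ 352.57)
(-210816 + d(c(-8), -482))*(-149798 + m) = (-210816 + 4)*(-149798 + 108240/307) = -210812*(-45879746/307) = 9672001013752/307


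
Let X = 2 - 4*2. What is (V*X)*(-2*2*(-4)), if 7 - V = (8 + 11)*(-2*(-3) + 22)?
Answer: 50400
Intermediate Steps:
V = -525 (V = 7 - (8 + 11)*(-2*(-3) + 22) = 7 - 19*(6 + 22) = 7 - 19*28 = 7 - 1*532 = 7 - 532 = -525)
X = -6 (X = 2 - 8 = -6)
(V*X)*(-2*2*(-4)) = (-525*(-6))*(-2*2*(-4)) = 3150*(-4*(-4)) = 3150*16 = 50400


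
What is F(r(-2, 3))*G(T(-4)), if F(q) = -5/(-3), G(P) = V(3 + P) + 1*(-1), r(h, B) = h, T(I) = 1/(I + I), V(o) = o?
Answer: 25/8 ≈ 3.1250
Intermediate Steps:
T(I) = 1/(2*I)
G(P) = 2 + P (G(P) = (3 + P) + 1*(-1) = (3 + P) - 1 = 2 + P)
F(q) = 5/3 (F(q) = -5*(-1/3) = 5/3)
F(r(-2, 3))*G(T(-4)) = 5*(2 + (1/2)/(-4))/3 = 5*(2 + (1/2)*(-1/4))/3 = 5*(2 - 1/8)/3 = (5/3)*(15/8) = 25/8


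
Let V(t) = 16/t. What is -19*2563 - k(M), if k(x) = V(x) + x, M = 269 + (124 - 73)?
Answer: -980341/20 ≈ -49017.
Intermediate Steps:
M = 320 (M = 269 + 51 = 320)
k(x) = x + 16/x (k(x) = 16/x + x = x + 16/x)
-19*2563 - k(M) = -19*2563 - (320 + 16/320) = -48697 - (320 + 16*(1/320)) = -48697 - (320 + 1/20) = -48697 - 1*6401/20 = -48697 - 6401/20 = -980341/20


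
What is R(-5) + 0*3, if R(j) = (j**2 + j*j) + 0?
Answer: 50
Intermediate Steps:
R(j) = 2*j**2 (R(j) = (j**2 + j**2) + 0 = 2*j**2 + 0 = 2*j**2)
R(-5) + 0*3 = 2*(-5)**2 + 0*3 = 2*25 + 0 = 50 + 0 = 50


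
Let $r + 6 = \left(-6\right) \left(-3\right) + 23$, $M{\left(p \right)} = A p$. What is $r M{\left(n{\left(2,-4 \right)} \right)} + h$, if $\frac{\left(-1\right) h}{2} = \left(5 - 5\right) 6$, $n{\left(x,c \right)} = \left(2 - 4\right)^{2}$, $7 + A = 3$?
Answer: $-560$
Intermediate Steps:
$A = -4$ ($A = -7 + 3 = -4$)
$n{\left(x,c \right)} = 4$ ($n{\left(x,c \right)} = \left(-2\right)^{2} = 4$)
$M{\left(p \right)} = - 4 p$
$h = 0$ ($h = - 2 \left(5 - 5\right) 6 = - 2 \cdot 0 \cdot 6 = \left(-2\right) 0 = 0$)
$r = 35$ ($r = -6 + \left(\left(-6\right) \left(-3\right) + 23\right) = -6 + \left(18 + 23\right) = -6 + 41 = 35$)
$r M{\left(n{\left(2,-4 \right)} \right)} + h = 35 \left(\left(-4\right) 4\right) + 0 = 35 \left(-16\right) + 0 = -560 + 0 = -560$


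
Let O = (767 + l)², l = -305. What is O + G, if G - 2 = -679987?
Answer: -466541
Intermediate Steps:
G = -679985 (G = 2 - 679987 = -679985)
O = 213444 (O = (767 - 305)² = 462² = 213444)
O + G = 213444 - 679985 = -466541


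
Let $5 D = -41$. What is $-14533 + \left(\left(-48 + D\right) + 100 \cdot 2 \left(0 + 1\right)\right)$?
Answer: $- \frac{71946}{5} \approx -14389.0$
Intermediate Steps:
$D = - \frac{41}{5}$ ($D = \frac{1}{5} \left(-41\right) = - \frac{41}{5} \approx -8.2$)
$-14533 + \left(\left(-48 + D\right) + 100 \cdot 2 \left(0 + 1\right)\right) = -14533 + \left(\left(-48 - \frac{41}{5}\right) + 100 \cdot 2 \left(0 + 1\right)\right) = -14533 - \left(\frac{281}{5} - 100 \cdot 2 \cdot 1\right) = -14533 + \left(- \frac{281}{5} + 100 \cdot 2\right) = -14533 + \left(- \frac{281}{5} + 200\right) = -14533 + \frac{719}{5} = - \frac{71946}{5}$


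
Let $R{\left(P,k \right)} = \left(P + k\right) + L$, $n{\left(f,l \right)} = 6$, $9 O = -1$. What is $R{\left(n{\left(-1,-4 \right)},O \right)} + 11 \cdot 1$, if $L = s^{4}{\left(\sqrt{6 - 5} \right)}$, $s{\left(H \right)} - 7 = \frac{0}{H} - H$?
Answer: $\frac{11816}{9} \approx 1312.9$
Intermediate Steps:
$O = - \frac{1}{9}$ ($O = \frac{1}{9} \left(-1\right) = - \frac{1}{9} \approx -0.11111$)
$s{\left(H \right)} = 7 - H$ ($s{\left(H \right)} = 7 + \left(\frac{0}{H} - H\right) = 7 + \left(0 - H\right) = 7 - H$)
$L = 1296$ ($L = \left(7 - \sqrt{6 - 5}\right)^{4} = \left(7 - \sqrt{1}\right)^{4} = \left(7 - 1\right)^{4} = 6^{4} = 1296$)
$R{\left(P,k \right)} = 1296 + P + k$ ($R{\left(P,k \right)} = \left(P + k\right) + 1296 = 1296 + P + k$)
$R{\left(n{\left(-1,-4 \right)},O \right)} + 11 \cdot 1 = \left(1296 + 6 - \frac{1}{9}\right) + 11 \cdot 1 = \frac{11717}{9} + 11 = \frac{11816}{9}$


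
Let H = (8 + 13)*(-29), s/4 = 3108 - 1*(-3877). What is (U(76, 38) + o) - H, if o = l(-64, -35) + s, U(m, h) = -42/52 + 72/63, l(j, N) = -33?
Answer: 5189973/182 ≈ 28516.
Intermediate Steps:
s = 27940 (s = 4*(3108 - 1*(-3877)) = 4*(3108 + 3877) = 4*6985 = 27940)
U(m, h) = 61/182 (U(m, h) = -42*1/52 + 72*(1/63) = -21/26 + 8/7 = 61/182)
o = 27907 (o = -33 + 27940 = 27907)
H = -609 (H = 21*(-29) = -609)
(U(76, 38) + o) - H = (61/182 + 27907) - 1*(-609) = 5079135/182 + 609 = 5189973/182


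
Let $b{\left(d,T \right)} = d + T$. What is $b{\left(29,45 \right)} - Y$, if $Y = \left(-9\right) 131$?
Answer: $1253$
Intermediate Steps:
$b{\left(d,T \right)} = T + d$
$Y = -1179$
$b{\left(29,45 \right)} - Y = \left(45 + 29\right) - -1179 = 74 + 1179 = 1253$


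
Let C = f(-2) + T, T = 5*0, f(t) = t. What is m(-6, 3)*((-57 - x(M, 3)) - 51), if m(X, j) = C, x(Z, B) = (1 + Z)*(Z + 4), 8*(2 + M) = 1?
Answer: 6793/32 ≈ 212.28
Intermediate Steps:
M = -15/8 (M = -2 + (⅛)*1 = -2 + ⅛ = -15/8 ≈ -1.8750)
x(Z, B) = (1 + Z)*(4 + Z)
T = 0
C = -2 (C = -2 + 0 = -2)
m(X, j) = -2
m(-6, 3)*((-57 - x(M, 3)) - 51) = -2*((-57 - (4 + (-15/8)² + 5*(-15/8))) - 51) = -2*((-57 - (4 + 225/64 - 75/8)) - 51) = -2*((-57 - 1*(-119/64)) - 51) = -2*((-57 + 119/64) - 51) = -2*(-3529/64 - 51) = -2*(-6793/64) = 6793/32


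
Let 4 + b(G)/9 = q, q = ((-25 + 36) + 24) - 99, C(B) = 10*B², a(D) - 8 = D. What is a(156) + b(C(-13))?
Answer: -448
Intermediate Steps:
a(D) = 8 + D
q = -64 (q = (11 + 24) - 99 = 35 - 99 = -64)
b(G) = -612 (b(G) = -36 + 9*(-64) = -36 - 576 = -612)
a(156) + b(C(-13)) = (8 + 156) - 612 = 164 - 612 = -448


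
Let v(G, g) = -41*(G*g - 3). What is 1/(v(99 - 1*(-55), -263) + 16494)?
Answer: 1/1677199 ≈ 5.9623e-7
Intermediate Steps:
v(G, g) = 123 - 41*G*g (v(G, g) = -41*(-3 + G*g) = 123 - 41*G*g)
1/(v(99 - 1*(-55), -263) + 16494) = 1/((123 - 41*(99 - 1*(-55))*(-263)) + 16494) = 1/((123 - 41*(99 + 55)*(-263)) + 16494) = 1/((123 - 41*154*(-263)) + 16494) = 1/((123 + 1660582) + 16494) = 1/(1660705 + 16494) = 1/1677199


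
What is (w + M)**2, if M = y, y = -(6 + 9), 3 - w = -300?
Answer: 82944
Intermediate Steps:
w = 303 (w = 3 - 1*(-300) = 3 + 300 = 303)
y = -15 (y = -1*15 = -15)
M = -15
(w + M)**2 = (303 - 15)**2 = 288**2 = 82944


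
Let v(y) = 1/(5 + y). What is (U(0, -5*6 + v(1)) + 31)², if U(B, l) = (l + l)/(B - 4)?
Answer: 303601/144 ≈ 2108.3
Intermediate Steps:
U(B, l) = 2*l/(-4 + B) (U(B, l) = (2*l)/(-4 + B) = 2*l/(-4 + B))
(U(0, -5*6 + v(1)) + 31)² = (2*(-5*6 + 1/(5 + 1))/(-4 + 0) + 31)² = (2*(-30 + 1/6)/(-4) + 31)² = (2*(-30 + ⅙)*(-¼) + 31)² = (2*(-179/6)*(-¼) + 31)² = (179/12 + 31)² = (551/12)² = 303601/144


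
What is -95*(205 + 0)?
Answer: -19475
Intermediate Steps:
-95*(205 + 0) = -95*205 = -19475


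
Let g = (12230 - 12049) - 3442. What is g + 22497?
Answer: 19236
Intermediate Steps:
g = -3261 (g = 181 - 3442 = -3261)
g + 22497 = -3261 + 22497 = 19236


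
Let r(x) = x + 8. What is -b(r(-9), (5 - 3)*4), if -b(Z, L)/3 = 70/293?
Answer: 210/293 ≈ 0.71672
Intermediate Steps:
r(x) = 8 + x
b(Z, L) = -210/293
-b(r(-9), (5 - 3)*4) = -1*(-210/293) = 210/293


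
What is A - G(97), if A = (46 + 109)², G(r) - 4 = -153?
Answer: 24174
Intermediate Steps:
G(r) = -149 (G(r) = 4 - 153 = -149)
A = 24025 (A = 155² = 24025)
A - G(97) = 24025 - 1*(-149) = 24025 + 149 = 24174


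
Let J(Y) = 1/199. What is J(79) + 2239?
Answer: 445562/199 ≈ 2239.0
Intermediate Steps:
J(Y) = 1/199
J(79) + 2239 = 1/199 + 2239 = 445562/199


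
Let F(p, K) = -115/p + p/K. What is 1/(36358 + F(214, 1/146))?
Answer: 214/14466713 ≈ 1.4793e-5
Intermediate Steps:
1/(36358 + F(214, 1/146)) = 1/(36358 + (-115/214 + 214/(1/146))) = 1/(36358 + (-115*1/214 + 214/(1/146))) = 1/(36358 + (-115/214 + 214*146)) = 1/(36358 + (-115/214 + 31244)) = 1/(36358 + 6686101/214) = 1/(14466713/214) = 214/14466713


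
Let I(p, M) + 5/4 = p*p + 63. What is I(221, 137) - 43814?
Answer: 20355/4 ≈ 5088.8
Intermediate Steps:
I(p, M) = 247/4 + p**2 (I(p, M) = -5/4 + (p*p + 63) = -5/4 + (p**2 + 63) = -5/4 + (63 + p**2) = 247/4 + p**2)
I(221, 137) - 43814 = (247/4 + 221**2) - 43814 = (247/4 + 48841) - 43814 = 195611/4 - 43814 = 20355/4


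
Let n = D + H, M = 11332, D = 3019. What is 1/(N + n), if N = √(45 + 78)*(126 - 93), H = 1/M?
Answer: 35243868508/104837542130123 - 385242672*√123/104837542130123 ≈ 0.00029542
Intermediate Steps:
H = 1/11332 ≈ 8.8246e-5
N = 33*√123 (N = √123*33 = 33*√123 ≈ 365.99)
n = 34211309/11332 (n = 3019 + 1/11332 = 34211309/11332 ≈ 3019.0)
1/(N + n) = 1/(33*√123 + 34211309/11332) = 1/(34211309/11332 + 33*√123)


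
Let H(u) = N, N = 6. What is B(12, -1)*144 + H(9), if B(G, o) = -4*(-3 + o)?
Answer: 2310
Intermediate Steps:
H(u) = 6
B(G, o) = 12 - 4*o
B(12, -1)*144 + H(9) = (12 - 4*(-1))*144 + 6 = (12 + 4)*144 + 6 = 16*144 + 6 = 2304 + 6 = 2310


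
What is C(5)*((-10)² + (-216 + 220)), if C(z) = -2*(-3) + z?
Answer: 1144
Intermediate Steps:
C(z) = 6 + z
C(5)*((-10)² + (-216 + 220)) = (6 + 5)*((-10)² + (-216 + 220)) = 11*(100 + 4) = 11*104 = 1144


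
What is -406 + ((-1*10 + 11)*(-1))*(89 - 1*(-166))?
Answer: -661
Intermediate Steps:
-406 + ((-1*10 + 11)*(-1))*(89 - 1*(-166)) = -406 + ((-10 + 11)*(-1))*(89 + 166) = -406 + (1*(-1))*255 = -406 - 1*255 = -406 - 255 = -661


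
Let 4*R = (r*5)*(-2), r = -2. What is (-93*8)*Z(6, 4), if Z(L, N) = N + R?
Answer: -6696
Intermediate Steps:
R = 5 (R = (-2*5*(-2))/4 = (-10*(-2))/4 = (1/4)*20 = 5)
Z(L, N) = 5 + N (Z(L, N) = N + 5 = 5 + N)
(-93*8)*Z(6, 4) = (-93*8)*(5 + 4) = -744*9 = -6696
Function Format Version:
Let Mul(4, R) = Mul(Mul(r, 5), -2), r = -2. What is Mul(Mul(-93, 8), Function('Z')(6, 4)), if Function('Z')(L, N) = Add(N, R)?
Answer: -6696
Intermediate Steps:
R = 5 (R = Mul(Rational(1, 4), Mul(Mul(-2, 5), -2)) = Mul(Rational(1, 4), Mul(-10, -2)) = Mul(Rational(1, 4), 20) = 5)
Function('Z')(L, N) = Add(5, N) (Function('Z')(L, N) = Add(N, 5) = Add(5, N))
Mul(Mul(-93, 8), Function('Z')(6, 4)) = Mul(Mul(-93, 8), Add(5, 4)) = Mul(-744, 9) = -6696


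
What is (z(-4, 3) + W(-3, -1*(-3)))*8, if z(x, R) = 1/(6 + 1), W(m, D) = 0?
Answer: 8/7 ≈ 1.1429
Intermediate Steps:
z(x, R) = ⅐ (z(x, R) = 1/7 = ⅐)
(z(-4, 3) + W(-3, -1*(-3)))*8 = (⅐ + 0)*8 = (⅐)*8 = 8/7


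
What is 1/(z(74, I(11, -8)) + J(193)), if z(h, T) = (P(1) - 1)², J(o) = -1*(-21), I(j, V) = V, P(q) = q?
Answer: 1/21 ≈ 0.047619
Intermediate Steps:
J(o) = 21
z(h, T) = 0 (z(h, T) = (1 - 1)² = 0² = 0)
1/(z(74, I(11, -8)) + J(193)) = 1/(0 + 21) = 1/21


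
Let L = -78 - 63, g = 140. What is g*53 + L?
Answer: 7279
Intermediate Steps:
L = -141
g*53 + L = 140*53 - 141 = 7420 - 141 = 7279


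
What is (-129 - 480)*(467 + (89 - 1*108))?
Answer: -272832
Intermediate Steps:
(-129 - 480)*(467 + (89 - 1*108)) = -609*(467 + (89 - 108)) = -609*(467 - 19) = -609*448 = -272832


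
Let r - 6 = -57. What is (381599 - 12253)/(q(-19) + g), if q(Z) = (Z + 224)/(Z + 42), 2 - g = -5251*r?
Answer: -4247479/3079586 ≈ -1.3792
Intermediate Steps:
r = -51 (r = 6 - 57 = -51)
g = -267799 (g = 2 - (-5251)*(-51) = 2 - 1*267801 = 2 - 267801 = -267799)
q(Z) = (224 + Z)/(42 + Z)
(381599 - 12253)/(q(-19) + g) = (381599 - 12253)/((224 - 19)/(42 - 19) - 267799) = 369346/(205/23 - 267799) = 369346/(-6159172/23) = 369346*(-23/6159172) = -4247479/3079586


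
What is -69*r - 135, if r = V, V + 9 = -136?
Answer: 9870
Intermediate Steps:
V = -145 (V = -9 - 136 = -145)
r = -145
-69*r - 135 = -69*(-145) - 135 = 10005 - 135 = 9870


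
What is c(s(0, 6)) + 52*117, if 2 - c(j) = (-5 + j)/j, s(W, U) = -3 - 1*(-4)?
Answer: 6090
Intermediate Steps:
s(W, U) = 1 (s(W, U) = -3 + 4 = 1)
c(j) = 2 - (-5 + j)/j
c(s(0, 6)) + 52*117 = (5 + 1)/1 + 52*117 = 1*6 + 6084 = 6 + 6084 = 6090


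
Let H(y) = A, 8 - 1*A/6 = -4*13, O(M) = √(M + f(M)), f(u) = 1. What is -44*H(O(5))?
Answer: -15840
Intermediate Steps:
O(M) = √(1 + M) (O(M) = √(M + 1) = √(1 + M))
A = 360 (A = 48 - (-24)*13 = 48 - 6*(-52) = 48 + 312 = 360)
H(y) = 360
-44*H(O(5)) = -44*360 = -15840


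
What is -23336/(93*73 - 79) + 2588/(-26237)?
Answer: -314816056/88025135 ≈ -3.5764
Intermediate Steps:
-23336/(93*73 - 79) + 2588/(-26237) = -23336/(6789 - 79) + 2588*(-1/26237) = -23336/6710 - 2588/26237 = -23336*1/6710 - 2588/26237 = -11668/3355 - 2588/26237 = -314816056/88025135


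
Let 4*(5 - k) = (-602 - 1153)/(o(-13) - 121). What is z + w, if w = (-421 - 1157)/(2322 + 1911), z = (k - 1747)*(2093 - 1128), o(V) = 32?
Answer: -846798087061/502316 ≈ -1.6858e+6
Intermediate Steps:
k = 25/356 (k = 5 - (-602 - 1153)/(4*(32 - 121)) = 5 - (-1755)/(4*(-89)) = 5 - (-1755)*(-1)/(4*89) = 5 - ¼*1755/89 = 5 - 1755/356 = 25/356 ≈ 0.070225)
z = -600140255/356 (z = (25/356 - 1747)*(2093 - 1128) = -621907/356*965 = -600140255/356 ≈ -1.6858e+6)
w = -526/1411 (w = -1578/4233 = -1578*1/4233 = -526/1411 ≈ -0.37279)
z + w = -600140255/356 - 526/1411 = -846798087061/502316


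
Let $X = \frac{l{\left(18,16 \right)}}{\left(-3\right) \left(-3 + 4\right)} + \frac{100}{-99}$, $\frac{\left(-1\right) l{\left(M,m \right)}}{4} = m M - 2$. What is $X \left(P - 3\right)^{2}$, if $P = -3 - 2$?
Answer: $\frac{2409728}{99} \approx 24341.0$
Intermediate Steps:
$l{\left(M,m \right)} = 8 - 4 M m$ ($l{\left(M,m \right)} = - 4 \left(m M - 2\right) = - 4 \left(M m - 2\right) = - 4 \left(-2 + M m\right) = 8 - 4 M m$)
$P = -5$
$X = \frac{37652}{99}$ ($X = \frac{8 - 72 \cdot 16}{\left(-3\right) \left(-3 + 4\right)} + \frac{100}{-99} = \frac{8 - 1152}{\left(-3\right) 1} + 100 \left(- \frac{1}{99}\right) = - \frac{1144}{-3} - \frac{100}{99} = \left(-1144\right) \left(- \frac{1}{3}\right) - \frac{100}{99} = \frac{1144}{3} - \frac{100}{99} = \frac{37652}{99} \approx 380.32$)
$X \left(P - 3\right)^{2} = \frac{37652 \left(-5 - 3\right)^{2}}{99} = \frac{37652 \left(-8\right)^{2}}{99} = \frac{37652}{99} \cdot 64 = \frac{2409728}{99}$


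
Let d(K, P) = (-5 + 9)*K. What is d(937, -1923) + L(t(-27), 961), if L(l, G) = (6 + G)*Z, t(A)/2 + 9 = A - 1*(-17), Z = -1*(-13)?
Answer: 16319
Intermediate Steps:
Z = 13
t(A) = 16 + 2*A (t(A) = -18 + 2*(A - 1*(-17)) = -18 + 2*(A + 17) = -18 + 2*(17 + A) = -18 + (34 + 2*A) = 16 + 2*A)
d(K, P) = 4*K
L(l, G) = 78 + 13*G (L(l, G) = (6 + G)*13 = 78 + 13*G)
d(937, -1923) + L(t(-27), 961) = 4*937 + (78 + 13*961) = 3748 + (78 + 12493) = 3748 + 12571 = 16319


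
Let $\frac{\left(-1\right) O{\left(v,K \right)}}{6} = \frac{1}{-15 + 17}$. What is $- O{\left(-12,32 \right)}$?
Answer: $3$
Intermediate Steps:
$O{\left(v,K \right)} = -3$ ($O{\left(v,K \right)} = - \frac{6}{-15 + 17} = - \frac{6}{2} = \left(-6\right) \frac{1}{2} = -3$)
$- O{\left(-12,32 \right)} = \left(-1\right) \left(-3\right) = 3$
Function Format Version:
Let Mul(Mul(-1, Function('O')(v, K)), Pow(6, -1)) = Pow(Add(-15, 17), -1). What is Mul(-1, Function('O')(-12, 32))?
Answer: 3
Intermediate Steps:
Function('O')(v, K) = -3 (Function('O')(v, K) = Mul(-6, Pow(Add(-15, 17), -1)) = Mul(-6, Pow(2, -1)) = Mul(-6, Rational(1, 2)) = -3)
Mul(-1, Function('O')(-12, 32)) = Mul(-1, -3) = 3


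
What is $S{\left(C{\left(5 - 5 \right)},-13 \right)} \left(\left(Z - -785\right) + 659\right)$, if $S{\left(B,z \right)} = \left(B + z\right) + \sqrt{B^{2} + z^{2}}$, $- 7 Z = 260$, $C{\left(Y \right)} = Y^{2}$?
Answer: $0$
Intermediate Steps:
$Z = - \frac{260}{7}$ ($Z = \left(- \frac{1}{7}\right) 260 = - \frac{260}{7} \approx -37.143$)
$S{\left(B,z \right)} = B + z + \sqrt{B^{2} + z^{2}}$
$S{\left(C{\left(5 - 5 \right)},-13 \right)} \left(\left(Z - -785\right) + 659\right) = \left(\left(5 - 5\right)^{2} - 13 + \sqrt{\left(\left(5 - 5\right)^{2}\right)^{2} + \left(-13\right)^{2}}\right) \left(\left(- \frac{260}{7} - -785\right) + 659\right) = \left(\left(5 - 5\right)^{2} - 13 + \sqrt{\left(\left(5 - 5\right)^{2}\right)^{2} + 169}\right) \left(\left(- \frac{260}{7} + 785\right) + 659\right) = \left(0^{2} - 13 + \sqrt{\left(0^{2}\right)^{2} + 169}\right) \left(\frac{5235}{7} + 659\right) = \left(0 - 13 + \sqrt{0^{2} + 169}\right) \frac{9848}{7} = \left(0 - 13 + \sqrt{0 + 169}\right) \frac{9848}{7} = \left(0 - 13 + \sqrt{169}\right) \frac{9848}{7} = \left(0 - 13 + 13\right) \frac{9848}{7} = 0 \cdot \frac{9848}{7} = 0$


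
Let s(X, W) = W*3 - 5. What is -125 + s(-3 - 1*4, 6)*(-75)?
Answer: -1100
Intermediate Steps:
s(X, W) = -5 + 3*W (s(X, W) = 3*W - 5 = -5 + 3*W)
-125 + s(-3 - 1*4, 6)*(-75) = -125 + (-5 + 3*6)*(-75) = -125 + (-5 + 18)*(-75) = -125 + 13*(-75) = -125 - 975 = -1100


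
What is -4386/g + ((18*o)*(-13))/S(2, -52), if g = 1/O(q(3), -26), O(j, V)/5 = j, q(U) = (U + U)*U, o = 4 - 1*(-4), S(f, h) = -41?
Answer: -16182468/41 ≈ -3.9469e+5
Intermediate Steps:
o = 8 (o = 4 + 4 = 8)
q(U) = 2*U² (q(U) = (2*U)*U = 2*U²)
O(j, V) = 5*j
g = 1/90 (g = 1/(5*(2*3²)) = 1/(5*(2*9)) = 1/(5*18) = 1/90 ≈ 0.011111)
-4386/g + ((18*o)*(-13))/S(2, -52) = -4386/1/90 + ((18*8)*(-13))/(-41) = -4386*90 + (144*(-13))*(-1/41) = -394740 - 1872*(-1/41) = -394740 + 1872/41 = -16182468/41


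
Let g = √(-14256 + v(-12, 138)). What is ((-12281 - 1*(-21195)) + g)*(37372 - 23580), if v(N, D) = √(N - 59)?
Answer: 122941888 + 13792*√(-14256 + I*√71) ≈ 1.2294e+8 + 1.6467e+6*I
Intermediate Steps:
v(N, D) = √(-59 + N)
g = √(-14256 + I*√71) (g = √(-14256 + √(-59 - 12)) = √(-14256 + √(-71)) = √(-14256 + I*√71) ≈ 0.0353 + 119.4*I)
((-12281 - 1*(-21195)) + g)*(37372 - 23580) = ((-12281 - 1*(-21195)) + √(-14256 + I*√71))*(37372 - 23580) = ((-12281 + 21195) + √(-14256 + I*√71))*13792 = (8914 + √(-14256 + I*√71))*13792 = 122941888 + 13792*√(-14256 + I*√71)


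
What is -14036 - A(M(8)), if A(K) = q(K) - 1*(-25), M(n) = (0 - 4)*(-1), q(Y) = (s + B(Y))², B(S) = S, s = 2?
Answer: -14097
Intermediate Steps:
q(Y) = (2 + Y)²
M(n) = 4 (M(n) = -4*(-1) = 4)
A(K) = 25 + (2 + K)² (A(K) = (2 + K)² - 1*(-25) = (2 + K)² + 25 = 25 + (2 + K)²)
-14036 - A(M(8)) = -14036 - (25 + (2 + 4)²) = -14036 - (25 + 6²) = -14036 - (25 + 36) = -14036 - 1*61 = -14036 - 61 = -14097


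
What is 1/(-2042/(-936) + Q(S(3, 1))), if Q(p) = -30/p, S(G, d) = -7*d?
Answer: 3276/21187 ≈ 0.15462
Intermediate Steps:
1/(-2042/(-936) + Q(S(3, 1))) = 1/(-2042/(-936) - 30/((-7*1))) = 1/(-2042*(-1/936) - 30/(-7)) = 1/(1021/468 - 30*(-⅐)) = 1/(1021/468 + 30/7) = 1/(21187/3276) = 3276/21187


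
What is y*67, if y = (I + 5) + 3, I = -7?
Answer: 67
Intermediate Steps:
y = 1 (y = (-7 + 5) + 3 = -2 + 3 = 1)
y*67 = 1*67 = 67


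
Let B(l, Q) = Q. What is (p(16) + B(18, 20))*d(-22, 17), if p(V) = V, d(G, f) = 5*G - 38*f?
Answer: -27216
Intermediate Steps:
d(G, f) = -38*f + 5*G
(p(16) + B(18, 20))*d(-22, 17) = (16 + 20)*(-38*17 + 5*(-22)) = 36*(-646 - 110) = 36*(-756) = -27216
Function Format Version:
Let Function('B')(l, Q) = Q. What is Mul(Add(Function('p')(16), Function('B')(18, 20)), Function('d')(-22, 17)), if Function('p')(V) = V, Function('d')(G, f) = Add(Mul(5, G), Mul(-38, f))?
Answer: -27216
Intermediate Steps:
Function('d')(G, f) = Add(Mul(-38, f), Mul(5, G))
Mul(Add(Function('p')(16), Function('B')(18, 20)), Function('d')(-22, 17)) = Mul(Add(16, 20), Add(Mul(-38, 17), Mul(5, -22))) = Mul(36, Add(-646, -110)) = Mul(36, -756) = -27216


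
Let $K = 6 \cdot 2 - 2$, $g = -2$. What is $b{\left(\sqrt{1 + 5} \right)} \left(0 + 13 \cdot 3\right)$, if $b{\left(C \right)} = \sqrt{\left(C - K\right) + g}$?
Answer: $39 \sqrt{-12 + \sqrt{6}} \approx 120.53 i$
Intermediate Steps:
$K = 10$ ($K = 12 - 2 = 10$)
$b{\left(C \right)} = \sqrt{-12 + C}$ ($b{\left(C \right)} = \sqrt{\left(C - 10\right) - 2} = \sqrt{\left(-10 + C\right) - 2} = \sqrt{-12 + C}$)
$b{\left(\sqrt{1 + 5} \right)} \left(0 + 13 \cdot 3\right) = \sqrt{-12 + \sqrt{1 + 5}} \left(0 + 13 \cdot 3\right) = \sqrt{-12 + \sqrt{6}} \left(0 + 39\right) = \sqrt{-12 + \sqrt{6}} \cdot 39 = 39 \sqrt{-12 + \sqrt{6}}$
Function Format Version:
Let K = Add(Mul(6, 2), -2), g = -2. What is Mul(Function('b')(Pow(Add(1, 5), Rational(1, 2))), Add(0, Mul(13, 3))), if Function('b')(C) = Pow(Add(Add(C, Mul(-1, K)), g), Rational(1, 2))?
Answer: Mul(39, Pow(Add(-12, Pow(6, Rational(1, 2))), Rational(1, 2))) ≈ Mul(120.53, I)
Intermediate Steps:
K = 10 (K = Add(12, -2) = 10)
Function('b')(C) = Pow(Add(-12, C), Rational(1, 2)) (Function('b')(C) = Pow(Add(Add(C, Mul(-1, 10)), -2), Rational(1, 2)) = Pow(Add(Add(C, -10), -2), Rational(1, 2)) = Pow(Add(Add(-10, C), -2), Rational(1, 2)) = Pow(Add(-12, C), Rational(1, 2)))
Mul(Function('b')(Pow(Add(1, 5), Rational(1, 2))), Add(0, Mul(13, 3))) = Mul(Pow(Add(-12, Pow(Add(1, 5), Rational(1, 2))), Rational(1, 2)), Add(0, Mul(13, 3))) = Mul(Pow(Add(-12, Pow(6, Rational(1, 2))), Rational(1, 2)), Add(0, 39)) = Mul(Pow(Add(-12, Pow(6, Rational(1, 2))), Rational(1, 2)), 39) = Mul(39, Pow(Add(-12, Pow(6, Rational(1, 2))), Rational(1, 2)))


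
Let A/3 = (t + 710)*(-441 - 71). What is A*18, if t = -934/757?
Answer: -14834147328/757 ≈ -1.9596e+7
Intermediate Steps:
t = -934/757 (t = -934*1/757 = -934/757 ≈ -1.2338)
A = -824119296/757 (A = 3*((-934/757 + 710)*(-441 - 71)) = 3*((536536/757)*(-512)) = 3*(-274706432/757) = -824119296/757 ≈ -1.0887e+6)
A*18 = -824119296/757*18 = -14834147328/757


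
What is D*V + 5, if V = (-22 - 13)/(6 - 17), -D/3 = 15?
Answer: -1520/11 ≈ -138.18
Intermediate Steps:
D = -45 (D = -3*15 = -45)
V = 35/11 (V = -35/(-11) = -35*(-1/11) = 35/11 ≈ 3.1818)
D*V + 5 = -45*35/11 + 5 = -1575/11 + 5 = -1520/11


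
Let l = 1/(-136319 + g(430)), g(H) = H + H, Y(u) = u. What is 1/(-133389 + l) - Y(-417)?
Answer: 7534664674725/18068740552 ≈ 417.00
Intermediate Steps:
g(H) = 2*H
l = -1/135459 (l = 1/(-136319 + 2*430) = 1/(-136319 + 860) = 1/(-135459) = -1/135459 ≈ -7.3823e-6)
1/(-133389 + l) - Y(-417) = 1/(-133389 - 1/135459) - 1*(-417) = 1/(-18068740552/135459) + 417 = -135459/18068740552 + 417 = 7534664674725/18068740552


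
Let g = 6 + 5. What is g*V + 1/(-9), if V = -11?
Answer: -1090/9 ≈ -121.11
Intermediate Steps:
g = 11
g*V + 1/(-9) = 11*(-11) + 1/(-9) = -121 + 1*(-⅑) = -121 - ⅑ = -1090/9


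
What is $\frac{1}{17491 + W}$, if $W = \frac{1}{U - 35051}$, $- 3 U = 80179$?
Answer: $\frac{185332}{3241642009} \approx 5.7172 \cdot 10^{-5}$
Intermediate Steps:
$U = - \frac{80179}{3}$ ($U = \left(- \frac{1}{3}\right) 80179 = - \frac{80179}{3} \approx -26726.0$)
$W = - \frac{3}{185332}$ ($W = \frac{1}{- \frac{80179}{3} - 35051} = \frac{1}{- \frac{185332}{3}} = - \frac{3}{185332} \approx -1.6187 \cdot 10^{-5}$)
$\frac{1}{17491 + W} = \frac{1}{17491 - \frac{3}{185332}} = \frac{1}{\frac{3241642009}{185332}} = \frac{185332}{3241642009}$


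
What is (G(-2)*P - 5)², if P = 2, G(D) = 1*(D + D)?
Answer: 169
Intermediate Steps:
G(D) = 2*D (G(D) = 1*(2*D) = 2*D)
(G(-2)*P - 5)² = ((2*(-2))*2 - 5)² = (-4*2 - 5)² = (-8 - 5)² = (-13)² = 169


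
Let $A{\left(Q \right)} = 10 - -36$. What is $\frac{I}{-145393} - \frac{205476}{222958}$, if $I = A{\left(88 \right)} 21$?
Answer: $- \frac{15045074748}{16208266247} \approx -0.92824$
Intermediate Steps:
$A{\left(Q \right)} = 46$ ($A{\left(Q \right)} = 10 + 36 = 46$)
$I = 966$ ($I = 46 \cdot 21 = 966$)
$\frac{I}{-145393} - \frac{205476}{222958} = \frac{966}{-145393} - \frac{205476}{222958} = 966 \left(- \frac{1}{145393}\right) - \frac{102738}{111479} = - \frac{966}{145393} - \frac{102738}{111479} = - \frac{15045074748}{16208266247}$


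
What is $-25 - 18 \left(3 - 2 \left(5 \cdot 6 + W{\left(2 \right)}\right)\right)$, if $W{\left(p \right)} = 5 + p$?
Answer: $1253$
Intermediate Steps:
$-25 - 18 \left(3 - 2 \left(5 \cdot 6 + W{\left(2 \right)}\right)\right) = -25 - 18 \left(3 - 2 \left(5 \cdot 6 + \left(5 + 2\right)\right)\right) = -25 - 18 \left(3 - 2 \left(30 + 7\right)\right) = -25 - 18 \left(3 - 74\right) = -25 - -1278 = -25 + 1278 = 1253$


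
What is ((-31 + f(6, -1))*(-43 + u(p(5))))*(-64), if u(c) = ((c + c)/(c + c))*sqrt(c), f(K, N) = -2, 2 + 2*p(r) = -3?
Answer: -90816 + 1056*I*sqrt(10) ≈ -90816.0 + 3339.4*I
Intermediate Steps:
p(r) = -5/2 (p(r) = -1 + (1/2)*(-3) = -1 - 3/2 = -5/2)
u(c) = sqrt(c) (u(c) = ((2*c)/((2*c)))*sqrt(c) = ((2*c)*(1/(2*c)))*sqrt(c) = 1*sqrt(c) = sqrt(c))
((-31 + f(6, -1))*(-43 + u(p(5))))*(-64) = ((-31 - 2)*(-43 + sqrt(-5/2)))*(-64) = -33*(-43 + I*sqrt(10)/2)*(-64) = (1419 - 33*I*sqrt(10)/2)*(-64) = -90816 + 1056*I*sqrt(10)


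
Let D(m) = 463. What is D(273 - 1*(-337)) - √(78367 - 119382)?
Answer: 463 - I*√41015 ≈ 463.0 - 202.52*I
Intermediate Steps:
D(273 - 1*(-337)) - √(78367 - 119382) = 463 - √(78367 - 119382) = 463 - √(-41015) = 463 - I*√41015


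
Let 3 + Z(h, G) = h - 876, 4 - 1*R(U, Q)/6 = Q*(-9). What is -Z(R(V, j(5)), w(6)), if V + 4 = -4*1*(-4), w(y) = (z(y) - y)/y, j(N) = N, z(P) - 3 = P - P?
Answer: 585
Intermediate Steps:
z(P) = 3 (z(P) = 3 + (P - P) = 3 + 0 = 3)
w(y) = (3 - y)/y
V = 12 (V = -4 - 4*1*(-4) = -4 - 4*(-4) = -4 + 16 = 12)
R(U, Q) = 24 + 54*Q (R(U, Q) = 24 - 6*Q*(-9) = 24 - (-54)*Q = 24 + 54*Q)
Z(h, G) = -879 + h (Z(h, G) = -3 + (h - 876) = -3 + (-876 + h) = -879 + h)
-Z(R(V, j(5)), w(6)) = -(-879 + (24 + 54*5)) = -(-879 + (24 + 270)) = -(-879 + 294) = -1*(-585) = 585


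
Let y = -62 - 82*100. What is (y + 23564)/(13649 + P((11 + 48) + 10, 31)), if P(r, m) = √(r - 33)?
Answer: 15302/13655 ≈ 1.1206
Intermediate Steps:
P(r, m) = √(-33 + r)
y = -8262 (y = -62 - 8200 = -8262)
(y + 23564)/(13649 + P((11 + 48) + 10, 31)) = (-8262 + 23564)/(13649 + √(-33 + ((11 + 48) + 10))) = 15302/(13649 + √(-33 + (59 + 10))) = 15302/(13649 + √(-33 + 69)) = 15302/(13649 + √36) = 15302/(13649 + 6) = 15302/13655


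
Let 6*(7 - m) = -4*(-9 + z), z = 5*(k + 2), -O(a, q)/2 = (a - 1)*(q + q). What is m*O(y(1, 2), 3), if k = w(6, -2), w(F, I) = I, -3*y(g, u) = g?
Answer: 16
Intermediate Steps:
y(g, u) = -g/3
k = -2
O(a, q) = -4*q*(-1 + a) (O(a, q) = -2*(a - 1)*(q + q) = -2*(-1 + a)*2*q = -4*q*(-1 + a))
z = 0 (z = 5*(-2 + 2) = 5*0 = 0)
m = 1 (m = 7 - (-2)*(-9 + 0)/3 = 7 - (-2)*(-9)/3 = 7 - 1/6*36 = 7 - 6 = 1)
m*O(y(1, 2), 3) = 1*(4*3*(1 - (-1)/3)) = 1*(4*3*(1 - 1*(-1/3))) = 1*(4*3*(1 + 1/3)) = 1*(4*3*(4/3)) = 1*16 = 16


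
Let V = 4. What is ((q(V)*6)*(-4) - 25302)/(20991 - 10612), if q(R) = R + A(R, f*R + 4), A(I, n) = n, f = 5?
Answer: -25974/10379 ≈ -2.5026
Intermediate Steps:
q(R) = 4 + 6*R (q(R) = R + (5*R + 4) = R + (4 + 5*R) = 4 + 6*R)
((q(V)*6)*(-4) - 25302)/(20991 - 10612) = (((4 + 6*4)*6)*(-4) - 25302)/(20991 - 10612) = (((4 + 24)*6)*(-4) - 25302)/10379 = ((28*6)*(-4) - 25302)*(1/10379) = (168*(-4) - 25302)*(1/10379) = (-672 - 25302)*(1/10379) = -25974*1/10379 = -25974/10379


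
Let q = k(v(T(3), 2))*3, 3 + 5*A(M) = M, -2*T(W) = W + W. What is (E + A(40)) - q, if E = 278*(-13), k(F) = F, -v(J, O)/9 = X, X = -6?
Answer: -18843/5 ≈ -3768.6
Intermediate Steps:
T(W) = -W (T(W) = -(W + W)/2 = -W)
v(J, O) = 54 (v(J, O) = -9*(-6) = 54)
E = -3614
A(M) = -⅗ + M/5
q = 162 (q = 54*3 = 162)
(E + A(40)) - q = (-3614 + (-⅗ + (⅕)*40)) - 1*162 = (-3614 + (-⅗ + 8)) - 162 = (-3614 + 37/5) - 162 = -18033/5 - 162 = -18843/5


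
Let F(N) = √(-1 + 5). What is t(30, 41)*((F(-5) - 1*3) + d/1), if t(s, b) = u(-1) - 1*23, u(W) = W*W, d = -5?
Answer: 132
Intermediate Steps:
F(N) = 2 (F(N) = √4 = 2)
u(W) = W²
t(s, b) = -22 (t(s, b) = (-1)² - 1*23 = 1 - 23 = -22)
t(30, 41)*((F(-5) - 1*3) + d/1) = -22*((2 - 1*3) - 5/1) = -22*((2 - 3) - 5*1) = -22*(-1 - 5) = -22*(-6) = 132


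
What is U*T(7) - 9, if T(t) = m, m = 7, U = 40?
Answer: 271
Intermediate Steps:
T(t) = 7
U*T(7) - 9 = 40*7 - 9 = 280 - 9 = 271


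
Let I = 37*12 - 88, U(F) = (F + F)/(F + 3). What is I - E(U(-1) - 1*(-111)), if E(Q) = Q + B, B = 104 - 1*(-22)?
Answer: 120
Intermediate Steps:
U(F) = 2*F/(3 + F) (U(F) = (2*F)/(3 + F) = 2*F/(3 + F))
I = 356 (I = 444 - 88 = 356)
B = 126 (B = 104 + 22 = 126)
E(Q) = 126 + Q (E(Q) = Q + 126 = 126 + Q)
I - E(U(-1) - 1*(-111)) = 356 - (126 + (2*(-1)/(3 - 1) - 1*(-111))) = 356 - (126 + (2*(-1)/2 + 111)) = 356 - (126 + (2*(-1)*(½) + 111)) = 356 - (126 + (-1 + 111)) = 356 - (126 + 110) = 356 - 1*236 = 356 - 236 = 120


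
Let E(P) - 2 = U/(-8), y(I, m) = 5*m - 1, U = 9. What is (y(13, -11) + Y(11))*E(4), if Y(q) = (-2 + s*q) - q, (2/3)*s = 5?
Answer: 189/16 ≈ 11.813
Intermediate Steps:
y(I, m) = -1 + 5*m
s = 15/2 (s = (3/2)*5 = 15/2 ≈ 7.5000)
E(P) = 7/8 (E(P) = 2 + 9/(-8) = 2 + 9*(-⅛) = 2 - 9/8 = 7/8)
Y(q) = -2 + 13*q/2 (Y(q) = (-2 + 15*q/2) - q = -2 + 13*q/2)
(y(13, -11) + Y(11))*E(4) = ((-1 + 5*(-11)) + (-2 + (13/2)*11))*(7/8) = ((-1 - 55) + (-2 + 143/2))*(7/8) = (-56 + 139/2)*(7/8) = (27/2)*(7/8) = 189/16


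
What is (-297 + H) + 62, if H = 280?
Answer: 45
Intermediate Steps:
(-297 + H) + 62 = (-297 + 280) + 62 = -17 + 62 = 45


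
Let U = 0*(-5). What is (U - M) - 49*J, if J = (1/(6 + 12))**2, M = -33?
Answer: 10643/324 ≈ 32.849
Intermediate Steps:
J = 1/324 (J = (1/18)**2 = 1/324 ≈ 0.0030864)
U = 0
(U - M) - 49*J = (0 - 1*(-33)) - 49*1/324 = (0 + 33) - 49/324 = 33 - 49/324 = 10643/324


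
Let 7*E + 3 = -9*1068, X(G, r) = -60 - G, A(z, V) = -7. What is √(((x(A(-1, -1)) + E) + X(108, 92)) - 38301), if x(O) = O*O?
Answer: I*√1949885/7 ≈ 199.48*I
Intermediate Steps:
x(O) = O²
E = -9615/7 (E = -3/7 + (-9*1068)/7 = -3/7 + (⅐)*(-9612) = -3/7 - 9612/7 = -9615/7 ≈ -1373.6)
√(((x(A(-1, -1)) + E) + X(108, 92)) - 38301) = √((((-7)² - 9615/7) + (-60 - 1*108)) - 38301) = √(((49 - 9615/7) + (-60 - 108)) - 38301) = √((-9272/7 - 168) - 38301) = √(-10448/7 - 38301) = √(-278555/7) = I*√1949885/7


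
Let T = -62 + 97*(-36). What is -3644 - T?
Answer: -90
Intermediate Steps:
T = -3554 (T = -62 - 3492 = -3554)
-3644 - T = -3644 - 1*(-3554) = -3644 + 3554 = -90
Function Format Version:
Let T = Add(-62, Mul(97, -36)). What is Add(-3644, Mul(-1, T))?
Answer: -90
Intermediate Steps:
T = -3554 (T = Add(-62, -3492) = -3554)
Add(-3644, Mul(-1, T)) = Add(-3644, Mul(-1, -3554)) = Add(-3644, 3554) = -90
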